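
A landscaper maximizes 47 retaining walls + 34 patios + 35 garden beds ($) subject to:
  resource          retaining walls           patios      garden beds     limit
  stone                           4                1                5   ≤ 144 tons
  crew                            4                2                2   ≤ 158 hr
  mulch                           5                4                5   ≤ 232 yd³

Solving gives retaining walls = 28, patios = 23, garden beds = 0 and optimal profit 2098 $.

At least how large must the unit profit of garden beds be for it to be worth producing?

41

At the optimum: stone uses 135 of 144 (slack = 9); crew uses 158 of 158 (binding); mulch uses 232 of 232 (binding).
Since stone is not tight, its dual is 0.
Dual feasibility on the basic columns requires 4·y_crew + 5·y_mulch = 47, 2·y_crew + 4·y_mulch = 34.
Solving: y_crew = 3, y_mulch = 7.
garden beds enters the basis when its profit ≥ yᵀa₃ = 3·2 + 7·5 = 41.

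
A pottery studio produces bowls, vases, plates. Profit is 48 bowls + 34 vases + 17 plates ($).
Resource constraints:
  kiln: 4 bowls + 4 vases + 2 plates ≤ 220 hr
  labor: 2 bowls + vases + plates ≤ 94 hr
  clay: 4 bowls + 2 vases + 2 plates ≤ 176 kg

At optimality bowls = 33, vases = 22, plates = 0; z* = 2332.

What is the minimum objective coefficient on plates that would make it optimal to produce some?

24

Check each constraint at x*: kiln 220/220 (tight); labor 88/94 (slack 6); clay 176/176 (tight).
By complementary slackness, y = 0 for the non-binding constraint.
Dual feasibility on the basic columns requires 4·y_kiln + 4·y_clay = 48, 4·y_kiln + 2·y_clay = 34.
This yields shadow prices y_kiln = 5, y_clay = 7.
plates enters the basis when its profit ≥ yᵀa₃ = 5·2 + 7·2 = 24.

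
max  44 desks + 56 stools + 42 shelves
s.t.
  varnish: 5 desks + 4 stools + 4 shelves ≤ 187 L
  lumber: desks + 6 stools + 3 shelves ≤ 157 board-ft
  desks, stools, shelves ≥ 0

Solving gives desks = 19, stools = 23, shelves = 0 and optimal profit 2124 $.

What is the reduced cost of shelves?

At the optimum: varnish uses 187 of 187 (binding); lumber uses 157 of 157 (binding).
The binding rows give the dual system: 5·y_varnish + 1·y_lumber = 44 and 4·y_varnish + 6·y_lumber = 56.
→ y_varnish = 8 and y_lumber = 4.
Reduced cost of shelves: c₃ − yᵀa₃ = 42 − (8·4 + 4·3) = 42 − 44 = -2.

-2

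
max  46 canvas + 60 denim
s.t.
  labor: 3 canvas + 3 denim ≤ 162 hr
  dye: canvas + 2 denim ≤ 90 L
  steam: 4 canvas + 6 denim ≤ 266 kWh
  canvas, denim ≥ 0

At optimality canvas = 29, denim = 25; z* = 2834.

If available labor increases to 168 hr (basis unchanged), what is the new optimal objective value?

Check each constraint at x*: labor 162/162 (tight); dye 79/90 (slack 11); steam 266/266 (tight).
By complementary slackness, y = 0 for the non-binding constraint.
From A_Bᵀ y = c: 3·y_labor + 4·y_steam = 46; 3·y_labor + 6·y_steam = 60.
→ y_labor = 6 and y_steam = 7.
Δz = y_labor·Δb = 6 × (6) = 36, so new z* = 2834 + 36 = 2870.

2870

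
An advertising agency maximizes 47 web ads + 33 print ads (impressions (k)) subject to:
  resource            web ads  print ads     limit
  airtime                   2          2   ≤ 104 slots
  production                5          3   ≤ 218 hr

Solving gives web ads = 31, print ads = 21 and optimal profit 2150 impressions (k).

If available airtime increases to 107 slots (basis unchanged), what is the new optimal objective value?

Check each constraint at x*: airtime 104/104 (tight); production 218/218 (tight).
From A_Bᵀ y = c: 2·y_airtime + 5·y_production = 47; 2·y_airtime + 3·y_production = 33.
→ y_airtime = 6 and y_production = 7.
Δz = y_airtime·Δb = 6 × (3) = 18, so new z* = 2150 + 18 = 2168.

2168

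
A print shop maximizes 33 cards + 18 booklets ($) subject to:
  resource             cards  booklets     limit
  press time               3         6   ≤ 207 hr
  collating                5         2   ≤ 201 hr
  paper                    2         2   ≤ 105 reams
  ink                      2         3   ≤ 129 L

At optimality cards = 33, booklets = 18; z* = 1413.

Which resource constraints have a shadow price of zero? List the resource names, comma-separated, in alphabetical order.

press time: 207/207 (binding)
collating: 201/201 (binding)
paper: 102/105 (slack 3)
ink: 120/129 (slack 9)
By complementary slackness, a constraint with positive slack has shadow price 0 → ink, paper.

ink, paper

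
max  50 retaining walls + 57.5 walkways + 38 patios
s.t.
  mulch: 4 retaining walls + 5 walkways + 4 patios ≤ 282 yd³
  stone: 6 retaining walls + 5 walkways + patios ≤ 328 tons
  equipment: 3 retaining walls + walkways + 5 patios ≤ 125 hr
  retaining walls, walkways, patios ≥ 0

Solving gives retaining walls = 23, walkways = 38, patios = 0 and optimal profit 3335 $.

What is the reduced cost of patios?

At the optimum: mulch uses 282 of 282 (binding); stone uses 328 of 328 (binding); equipment uses 107 of 125 (slack = 18).
By complementary slackness, y = 0 for the non-binding constraint.
Dual feasibility on the basic columns requires 4·y_mulch + 6·y_stone = 50, 5·y_mulch + 5·y_stone = 57.5.
This yields shadow prices y_mulch = 9.5, y_stone = 2.
Reduced cost of patios: c₃ − yᵀa₃ = 38 − (9.5·4 + 2·1) = 38 − 40 = -2.

-2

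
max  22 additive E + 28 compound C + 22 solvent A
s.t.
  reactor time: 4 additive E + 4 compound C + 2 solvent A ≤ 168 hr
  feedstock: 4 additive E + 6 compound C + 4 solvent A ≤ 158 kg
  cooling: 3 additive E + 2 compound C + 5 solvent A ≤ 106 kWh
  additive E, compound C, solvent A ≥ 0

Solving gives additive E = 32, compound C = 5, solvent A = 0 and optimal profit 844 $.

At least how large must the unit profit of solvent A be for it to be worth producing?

At the optimum: reactor time uses 148 of 168 (slack = 20); feedstock uses 158 of 158 (binding); cooling uses 106 of 106 (binding).
Since reactor time is not tight, its dual is 0.
Dual feasibility on the basic columns requires 4·y_feedstock + 3·y_cooling = 22, 6·y_feedstock + 2·y_cooling = 28.
Solving: y_feedstock = 4, y_cooling = 2.
solvent A enters the basis when its profit ≥ yᵀa₃ = 4·4 + 2·5 = 26.

26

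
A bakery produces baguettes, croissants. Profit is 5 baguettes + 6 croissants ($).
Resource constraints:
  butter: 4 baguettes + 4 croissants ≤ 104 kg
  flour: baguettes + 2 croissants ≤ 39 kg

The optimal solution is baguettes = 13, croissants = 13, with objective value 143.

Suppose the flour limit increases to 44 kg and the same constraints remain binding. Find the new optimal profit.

Both butter and flour are binding at x*.
From A_Bᵀ y = c: 4·y_butter + 1·y_flour = 5; 4·y_butter + 2·y_flour = 6.
Solving: y_butter = 1, y_flour = 1.
Δz = y_flour·Δb = 1 × (5) = 5, so new z* = 143 + 5 = 148.

148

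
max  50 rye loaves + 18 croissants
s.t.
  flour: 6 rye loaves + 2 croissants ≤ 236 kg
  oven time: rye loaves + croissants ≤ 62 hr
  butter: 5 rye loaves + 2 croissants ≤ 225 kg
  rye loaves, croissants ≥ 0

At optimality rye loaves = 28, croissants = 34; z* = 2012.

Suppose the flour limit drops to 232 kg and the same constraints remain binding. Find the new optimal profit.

1980

Binding: flour and oven time. Non-binding: butter (17 unused).
Since butter is not tight, its dual is 0.
The binding rows give the dual system: 6·y_flour + 1·y_oven time = 50 and 2·y_flour + 1·y_oven time = 18.
→ y_flour = 8 and y_oven time = 2.
Δz = y_flour·Δb = 8 × (-4) = -32, so new z* = 2012 − 32 = 1980.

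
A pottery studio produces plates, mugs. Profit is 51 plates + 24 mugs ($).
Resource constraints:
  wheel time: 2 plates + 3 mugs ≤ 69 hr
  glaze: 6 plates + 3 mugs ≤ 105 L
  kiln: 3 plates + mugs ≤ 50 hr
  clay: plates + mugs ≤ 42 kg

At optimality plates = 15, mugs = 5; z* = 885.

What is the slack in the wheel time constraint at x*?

wheel time used = 2·15 + 3·5 = 45; slack = 69 − 45 = 24.

24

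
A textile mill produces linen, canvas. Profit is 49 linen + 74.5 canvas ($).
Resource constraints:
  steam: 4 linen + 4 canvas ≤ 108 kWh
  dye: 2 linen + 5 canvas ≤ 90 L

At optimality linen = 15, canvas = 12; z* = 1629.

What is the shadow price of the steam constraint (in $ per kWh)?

8

Both steam and dye are binding at x*.
From A_Bᵀ y = c: 4·y_steam + 2·y_dye = 49; 4·y_steam + 5·y_dye = 74.5.
This yields shadow prices y_steam = 8, y_dye = 8.5.
Shadow price of steam = 8.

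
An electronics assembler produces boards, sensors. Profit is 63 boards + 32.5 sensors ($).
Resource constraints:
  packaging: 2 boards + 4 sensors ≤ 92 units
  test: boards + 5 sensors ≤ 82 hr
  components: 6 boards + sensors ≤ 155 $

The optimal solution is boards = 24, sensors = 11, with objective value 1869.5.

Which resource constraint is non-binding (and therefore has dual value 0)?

test

packaging: 92/92 (binding)
test: 79/82 (slack 3)
components: 155/155 (binding)
By complementary slackness, a constraint with positive slack has shadow price 0 → test.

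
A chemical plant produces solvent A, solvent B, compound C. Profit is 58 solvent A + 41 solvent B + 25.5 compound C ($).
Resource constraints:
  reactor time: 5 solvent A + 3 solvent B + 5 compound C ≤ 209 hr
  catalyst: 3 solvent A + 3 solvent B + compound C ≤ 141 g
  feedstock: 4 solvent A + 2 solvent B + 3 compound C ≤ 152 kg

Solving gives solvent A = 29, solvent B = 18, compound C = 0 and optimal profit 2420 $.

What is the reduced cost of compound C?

-8

At the optimum: reactor time uses 199 of 209 (slack = 10); catalyst uses 141 of 141 (binding); feedstock uses 152 of 152 (binding).
Since reactor time is not tight, its dual is 0.
Dual feasibility on the basic columns requires 3·y_catalyst + 4·y_feedstock = 58, 3·y_catalyst + 2·y_feedstock = 41.
This yields shadow prices y_catalyst = 8, y_feedstock = 8.5.
Reduced cost of compound C: c₃ − yᵀa₃ = 25.5 − (8·1 + 8.5·3) = 25.5 − 33.5 = -8.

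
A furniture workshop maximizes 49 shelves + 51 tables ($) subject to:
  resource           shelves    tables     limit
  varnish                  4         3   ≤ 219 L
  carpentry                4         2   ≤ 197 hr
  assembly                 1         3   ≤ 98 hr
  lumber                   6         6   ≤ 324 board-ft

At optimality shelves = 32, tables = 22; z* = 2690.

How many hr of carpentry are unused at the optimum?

25

carpentry used = 4·32 + 2·22 = 172; slack = 197 − 172 = 25.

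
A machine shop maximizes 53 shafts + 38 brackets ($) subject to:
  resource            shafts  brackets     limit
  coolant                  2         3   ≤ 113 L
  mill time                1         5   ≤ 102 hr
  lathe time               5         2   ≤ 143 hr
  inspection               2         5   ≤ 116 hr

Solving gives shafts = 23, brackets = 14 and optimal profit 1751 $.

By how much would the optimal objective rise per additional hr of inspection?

Check each constraint at x*: coolant 88/113 (slack 25); mill time 93/102 (slack 9); lathe time 143/143 (tight); inspection 116/116 (tight).
Slack constraints have shadow price 0 (complementary slackness).
From A_Bᵀ y = c: 5·y_lathe time + 2·y_inspection = 53; 2·y_lathe time + 5·y_inspection = 38.
Solving: y_lathe time = 9, y_inspection = 4.
Shadow price of inspection = 4.

4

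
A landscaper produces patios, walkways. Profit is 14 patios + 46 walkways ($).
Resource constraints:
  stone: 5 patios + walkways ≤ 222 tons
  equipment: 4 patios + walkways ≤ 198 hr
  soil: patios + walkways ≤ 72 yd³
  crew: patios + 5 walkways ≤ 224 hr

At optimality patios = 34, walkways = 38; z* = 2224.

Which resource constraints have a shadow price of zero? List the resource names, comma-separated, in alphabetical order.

stone: 208/222 (slack 14)
equipment: 174/198 (slack 24)
soil: 72/72 (binding)
crew: 224/224 (binding)
By complementary slackness, a constraint with positive slack has shadow price 0 → equipment, stone.

equipment, stone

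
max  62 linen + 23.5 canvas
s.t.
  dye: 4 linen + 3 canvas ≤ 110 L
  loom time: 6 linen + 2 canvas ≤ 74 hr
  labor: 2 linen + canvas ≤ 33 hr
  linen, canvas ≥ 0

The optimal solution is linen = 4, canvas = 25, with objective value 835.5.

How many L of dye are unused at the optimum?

dye used = 4·4 + 3·25 = 91; slack = 110 − 91 = 19.

19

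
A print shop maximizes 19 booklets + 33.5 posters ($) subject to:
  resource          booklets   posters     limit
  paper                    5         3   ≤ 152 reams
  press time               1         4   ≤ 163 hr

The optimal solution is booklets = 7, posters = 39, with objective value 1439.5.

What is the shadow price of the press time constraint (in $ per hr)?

Both paper and press time are binding at x*.
From A_Bᵀ y = c: 5·y_paper + 1·y_press time = 19; 3·y_paper + 4·y_press time = 33.5.
This yields shadow prices y_paper = 2.5, y_press time = 6.5.
Shadow price of press time = 6.5.

6.5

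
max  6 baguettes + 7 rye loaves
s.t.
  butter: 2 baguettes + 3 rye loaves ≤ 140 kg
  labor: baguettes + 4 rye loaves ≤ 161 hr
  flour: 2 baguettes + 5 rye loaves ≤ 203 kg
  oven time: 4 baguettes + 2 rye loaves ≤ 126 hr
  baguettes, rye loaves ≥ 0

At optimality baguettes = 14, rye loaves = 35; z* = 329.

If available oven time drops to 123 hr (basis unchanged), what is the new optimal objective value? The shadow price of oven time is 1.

Δb = -3, so new z* = 329 + (1)·(-3) = 329 − 3 = 326.

326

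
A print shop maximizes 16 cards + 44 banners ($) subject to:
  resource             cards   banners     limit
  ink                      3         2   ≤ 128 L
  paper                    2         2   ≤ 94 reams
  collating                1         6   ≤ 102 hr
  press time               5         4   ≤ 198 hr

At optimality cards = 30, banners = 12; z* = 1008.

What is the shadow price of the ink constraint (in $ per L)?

0

Binding: collating and press time. Non-binding: ink (14 unused), paper (10 unused).
Since ink, paper are not tight, their duals are 0.
The binding rows give the dual system: 1·y_collating + 5·y_press time = 16 and 6·y_collating + 4·y_press time = 44.
→ y_collating = 6 and y_press time = 2.
Shadow price of ink = 0.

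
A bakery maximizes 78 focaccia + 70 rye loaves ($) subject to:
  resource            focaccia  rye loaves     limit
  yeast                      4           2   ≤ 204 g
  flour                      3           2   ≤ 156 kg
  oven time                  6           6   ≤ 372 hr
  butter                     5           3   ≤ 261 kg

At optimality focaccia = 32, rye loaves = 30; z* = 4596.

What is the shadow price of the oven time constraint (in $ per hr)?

9

Binding: flour and oven time. Non-binding: yeast (16 unused), butter (11 unused).
By complementary slackness, y = 0 for the non-binding constraints.
From A_Bᵀ y = c: 3·y_flour + 6·y_oven time = 78; 2·y_flour + 6·y_oven time = 70.
This yields shadow prices y_flour = 8, y_oven time = 9.
Shadow price of oven time = 9.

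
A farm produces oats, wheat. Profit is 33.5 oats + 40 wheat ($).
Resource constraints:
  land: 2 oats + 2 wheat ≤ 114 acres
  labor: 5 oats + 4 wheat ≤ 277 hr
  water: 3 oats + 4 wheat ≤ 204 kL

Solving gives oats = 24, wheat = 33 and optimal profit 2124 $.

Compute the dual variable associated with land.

7

Check each constraint at x*: land 114/114 (tight); labor 252/277 (slack 25); water 204/204 (tight).
Since labor is not tight, its dual is 0.
From A_Bᵀ y = c: 2·y_land + 3·y_water = 33.5; 2·y_land + 4·y_water = 40.
→ y_land = 7 and y_water = 6.5.
Shadow price of land = 7.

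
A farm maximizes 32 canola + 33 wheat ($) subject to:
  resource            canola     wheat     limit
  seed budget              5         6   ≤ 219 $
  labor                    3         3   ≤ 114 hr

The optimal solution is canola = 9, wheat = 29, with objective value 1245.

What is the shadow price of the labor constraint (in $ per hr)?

Check each constraint at x*: seed budget 219/219 (tight); labor 114/114 (tight).
From A_Bᵀ y = c: 5·y_seed budget + 3·y_labor = 32; 6·y_seed budget + 3·y_labor = 33.
Solving: y_seed budget = 1, y_labor = 9.
Shadow price of labor = 9.

9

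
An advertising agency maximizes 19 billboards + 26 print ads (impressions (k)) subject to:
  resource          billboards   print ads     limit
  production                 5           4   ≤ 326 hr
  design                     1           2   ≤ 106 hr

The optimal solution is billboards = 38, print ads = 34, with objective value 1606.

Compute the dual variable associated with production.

2

Check each constraint at x*: production 326/326 (tight); design 106/106 (tight).
Dual feasibility on the basic columns requires 5·y_production + 1·y_design = 19, 4·y_production + 2·y_design = 26.
Solving: y_production = 2, y_design = 9.
Shadow price of production = 2.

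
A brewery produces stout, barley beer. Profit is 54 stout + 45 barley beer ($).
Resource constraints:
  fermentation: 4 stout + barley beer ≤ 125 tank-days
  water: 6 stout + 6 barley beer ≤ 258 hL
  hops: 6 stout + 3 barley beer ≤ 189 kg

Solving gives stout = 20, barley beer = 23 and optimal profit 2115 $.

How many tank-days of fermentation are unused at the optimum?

fermentation used = 4·20 + 1·23 = 103; slack = 125 − 103 = 22.

22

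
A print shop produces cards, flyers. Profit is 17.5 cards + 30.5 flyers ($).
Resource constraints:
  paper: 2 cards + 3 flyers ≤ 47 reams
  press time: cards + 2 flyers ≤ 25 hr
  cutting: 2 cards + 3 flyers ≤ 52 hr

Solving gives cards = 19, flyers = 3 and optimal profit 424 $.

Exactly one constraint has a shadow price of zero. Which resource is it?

paper: 47/47 (binding)
press time: 25/25 (binding)
cutting: 47/52 (slack 5)
By complementary slackness, a constraint with positive slack has shadow price 0 → cutting.

cutting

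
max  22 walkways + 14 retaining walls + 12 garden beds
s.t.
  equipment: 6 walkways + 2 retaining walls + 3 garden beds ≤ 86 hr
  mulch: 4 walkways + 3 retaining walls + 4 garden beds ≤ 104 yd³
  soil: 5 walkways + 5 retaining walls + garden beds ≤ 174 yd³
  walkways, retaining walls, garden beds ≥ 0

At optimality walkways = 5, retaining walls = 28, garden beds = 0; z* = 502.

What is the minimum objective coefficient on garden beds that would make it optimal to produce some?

19

At the optimum: equipment uses 86 of 86 (binding); mulch uses 104 of 104 (binding); soil uses 165 of 174 (slack = 9).
By complementary slackness, y = 0 for the non-binding constraint.
From A_Bᵀ y = c: 6·y_equipment + 4·y_mulch = 22; 2·y_equipment + 3·y_mulch = 14.
This yields shadow prices y_equipment = 1, y_mulch = 4.
garden beds enters the basis when its profit ≥ yᵀa₃ = 1·3 + 4·4 = 19.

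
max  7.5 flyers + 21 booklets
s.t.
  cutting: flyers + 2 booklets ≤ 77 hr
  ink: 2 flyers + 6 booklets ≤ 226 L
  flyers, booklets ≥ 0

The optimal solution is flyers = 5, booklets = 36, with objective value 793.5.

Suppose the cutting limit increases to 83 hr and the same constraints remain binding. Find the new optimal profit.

802.5

Both cutting and ink are binding at x*.
Dual feasibility on the basic columns requires 1·y_cutting + 2·y_ink = 7.5, 2·y_cutting + 6·y_ink = 21.
→ y_cutting = 1.5 and y_ink = 3.
Δz = y_cutting·Δb = 1.5 × (6) = 9, so new z* = 793.5 + 9 = 802.5.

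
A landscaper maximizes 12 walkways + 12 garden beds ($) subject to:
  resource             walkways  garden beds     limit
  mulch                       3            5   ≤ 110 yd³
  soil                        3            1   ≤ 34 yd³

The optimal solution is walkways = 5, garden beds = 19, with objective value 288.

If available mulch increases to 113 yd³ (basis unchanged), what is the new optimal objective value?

294

Check each constraint at x*: mulch 110/110 (tight); soil 34/34 (tight).
From A_Bᵀ y = c: 3·y_mulch + 3·y_soil = 12; 5·y_mulch + 1·y_soil = 12.
This yields shadow prices y_mulch = 2, y_soil = 2.
Δz = y_mulch·Δb = 2 × (3) = 6, so new z* = 288 + 6 = 294.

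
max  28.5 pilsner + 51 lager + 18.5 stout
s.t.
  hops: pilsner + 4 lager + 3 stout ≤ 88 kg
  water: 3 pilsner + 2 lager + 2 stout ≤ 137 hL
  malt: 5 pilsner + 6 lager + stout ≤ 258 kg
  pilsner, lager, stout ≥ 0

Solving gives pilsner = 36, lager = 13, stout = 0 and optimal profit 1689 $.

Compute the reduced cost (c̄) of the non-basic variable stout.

At the optimum: hops uses 88 of 88 (binding); water uses 134 of 137 (slack = 3); malt uses 258 of 258 (binding).
By complementary slackness, y = 0 for the non-binding constraint.
Dual feasibility on the basic columns requires 1·y_hops + 5·y_malt = 28.5, 4·y_hops + 6·y_malt = 51.
Solving: y_hops = 6, y_malt = 4.5.
Reduced cost of stout: c₃ − yᵀa₃ = 18.5 − (6·3 + 4.5·1) = 18.5 − 22.5 = -4.

-4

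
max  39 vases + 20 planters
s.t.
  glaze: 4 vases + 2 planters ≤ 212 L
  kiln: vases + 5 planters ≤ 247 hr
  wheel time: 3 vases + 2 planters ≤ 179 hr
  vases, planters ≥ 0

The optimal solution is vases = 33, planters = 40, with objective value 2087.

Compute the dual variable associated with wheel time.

Check each constraint at x*: glaze 212/212 (tight); kiln 233/247 (slack 14); wheel time 179/179 (tight).
Slack constraints have shadow price 0 (complementary slackness).
The binding rows give the dual system: 4·y_glaze + 3·y_wheel time = 39 and 2·y_glaze + 2·y_wheel time = 20.
→ y_glaze = 9 and y_wheel time = 1.
Shadow price of wheel time = 1.

1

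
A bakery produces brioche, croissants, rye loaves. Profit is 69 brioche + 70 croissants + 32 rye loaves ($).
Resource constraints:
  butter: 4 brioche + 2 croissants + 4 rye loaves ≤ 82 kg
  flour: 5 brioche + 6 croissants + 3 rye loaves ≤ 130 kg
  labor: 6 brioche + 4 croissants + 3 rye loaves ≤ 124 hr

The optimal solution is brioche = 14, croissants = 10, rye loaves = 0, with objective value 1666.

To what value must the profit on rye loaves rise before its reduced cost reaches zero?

39

Binding: flour and labor. Non-binding: butter (6 unused).
Since butter is not tight, its dual is 0.
Dual feasibility on the basic columns requires 5·y_flour + 6·y_labor = 69, 6·y_flour + 4·y_labor = 70.
→ y_flour = 9 and y_labor = 4.
rye loaves enters the basis when its profit ≥ yᵀa₃ = 9·3 + 4·3 = 39.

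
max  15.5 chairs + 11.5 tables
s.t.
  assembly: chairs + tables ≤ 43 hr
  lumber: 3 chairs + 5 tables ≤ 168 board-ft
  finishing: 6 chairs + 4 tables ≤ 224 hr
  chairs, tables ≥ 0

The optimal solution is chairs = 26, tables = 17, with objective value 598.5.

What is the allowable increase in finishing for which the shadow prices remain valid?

Binding constraints: assembly, finishing. The basis is B = [[1,1],[6,4]] with det -2.
Per unit increase in finishing, x* moves by d = (0.5, -0.5).
The basis stays optimal until tables reaches 0; allowable increase = 34 hr.

34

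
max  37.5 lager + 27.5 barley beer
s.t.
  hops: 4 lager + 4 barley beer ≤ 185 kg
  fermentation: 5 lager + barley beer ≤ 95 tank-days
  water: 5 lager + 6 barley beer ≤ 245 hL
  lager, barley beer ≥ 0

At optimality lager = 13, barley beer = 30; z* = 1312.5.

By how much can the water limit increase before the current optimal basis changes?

Binding constraints: fermentation, water. The basis is B = [[5,1],[5,6]] with det 25.
Per unit increase in water, x* moves by d = (-0.04, 0.2).
The basis stays optimal until hops becomes binding; allowable increase = 20.3125 hL.

20.3125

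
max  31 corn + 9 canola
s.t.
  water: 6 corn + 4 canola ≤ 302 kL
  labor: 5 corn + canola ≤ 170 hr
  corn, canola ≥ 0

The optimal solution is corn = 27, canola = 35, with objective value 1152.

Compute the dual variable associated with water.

Check each constraint at x*: water 302/302 (tight); labor 170/170 (tight).
The binding rows give the dual system: 6·y_water + 5·y_labor = 31 and 4·y_water + 1·y_labor = 9.
→ y_water = 1 and y_labor = 5.
Shadow price of water = 1.

1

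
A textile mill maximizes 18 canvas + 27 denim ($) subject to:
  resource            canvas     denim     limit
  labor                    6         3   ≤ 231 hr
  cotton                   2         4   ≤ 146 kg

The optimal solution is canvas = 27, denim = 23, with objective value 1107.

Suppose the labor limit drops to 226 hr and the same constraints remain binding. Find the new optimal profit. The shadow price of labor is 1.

Δb = -5, so new z* = 1107 + (1)·(-5) = 1107 − 5 = 1102.

1102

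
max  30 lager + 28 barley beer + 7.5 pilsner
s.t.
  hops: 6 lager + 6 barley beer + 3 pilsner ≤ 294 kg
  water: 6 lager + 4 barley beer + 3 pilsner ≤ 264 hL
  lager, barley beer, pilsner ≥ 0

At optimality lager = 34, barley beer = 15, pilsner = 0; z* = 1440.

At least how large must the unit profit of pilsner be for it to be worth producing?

At the optimum: hops uses 294 of 294 (binding); water uses 264 of 264 (binding).
From A_Bᵀ y = c: 6·y_hops + 6·y_water = 30; 6·y_hops + 4·y_water = 28.
→ y_hops = 4 and y_water = 1.
pilsner enters the basis when its profit ≥ yᵀa₃ = 4·3 + 1·3 = 15.

15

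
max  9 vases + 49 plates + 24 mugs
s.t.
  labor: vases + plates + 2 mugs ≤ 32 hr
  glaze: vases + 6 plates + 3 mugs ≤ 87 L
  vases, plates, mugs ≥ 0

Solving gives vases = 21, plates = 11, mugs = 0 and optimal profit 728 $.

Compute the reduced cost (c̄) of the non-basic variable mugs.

Check each constraint at x*: labor 32/32 (tight); glaze 87/87 (tight).
Dual feasibility on the basic columns requires 1·y_labor + 1·y_glaze = 9, 1·y_labor + 6·y_glaze = 49.
This yields shadow prices y_labor = 1, y_glaze = 8.
Reduced cost of mugs: c₃ − yᵀa₃ = 24 − (1·2 + 8·3) = 24 − 26 = -2.

-2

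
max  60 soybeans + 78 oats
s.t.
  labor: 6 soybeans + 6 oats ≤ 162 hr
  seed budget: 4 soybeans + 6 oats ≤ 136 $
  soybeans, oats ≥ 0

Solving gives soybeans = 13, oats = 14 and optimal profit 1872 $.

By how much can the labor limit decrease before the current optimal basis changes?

26

Binding constraints: labor, seed budget. The basis is B = [[6,6],[4,6]] with det 12.
Per unit decrease in labor, x* moves by d = (-0.5, 0.3333).
The basis stays optimal until soybeans reaches 0; allowable decrease = 26 hr.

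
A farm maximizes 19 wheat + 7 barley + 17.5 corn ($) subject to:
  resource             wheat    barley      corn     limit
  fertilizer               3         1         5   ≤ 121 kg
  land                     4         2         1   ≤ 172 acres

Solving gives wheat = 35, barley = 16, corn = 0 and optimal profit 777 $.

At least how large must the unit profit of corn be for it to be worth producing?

26

Both fertilizer and land are binding at x*.
From A_Bᵀ y = c: 3·y_fertilizer + 4·y_land = 19; 1·y_fertilizer + 2·y_land = 7.
Solving: y_fertilizer = 5, y_land = 1.
corn enters the basis when its profit ≥ yᵀa₃ = 5·5 + 1·1 = 26.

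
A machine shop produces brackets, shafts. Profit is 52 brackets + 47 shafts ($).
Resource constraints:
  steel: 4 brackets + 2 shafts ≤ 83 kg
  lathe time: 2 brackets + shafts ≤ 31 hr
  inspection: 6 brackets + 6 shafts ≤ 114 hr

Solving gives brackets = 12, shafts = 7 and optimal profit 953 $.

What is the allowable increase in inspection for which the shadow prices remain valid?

Binding constraints: lathe time, inspection. The basis is B = [[2,1],[6,6]] with det 6.
Per unit increase in inspection, x* moves by d = (-0.1667, 0.3333).
The basis stays optimal until brackets reaches 0; allowable increase = 72 hr.

72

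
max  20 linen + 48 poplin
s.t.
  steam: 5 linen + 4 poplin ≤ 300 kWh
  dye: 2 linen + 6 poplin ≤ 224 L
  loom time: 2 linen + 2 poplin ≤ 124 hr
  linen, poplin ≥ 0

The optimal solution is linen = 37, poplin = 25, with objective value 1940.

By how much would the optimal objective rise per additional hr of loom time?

3

Check each constraint at x*: steam 285/300 (slack 15); dye 224/224 (tight); loom time 124/124 (tight).
By complementary slackness, y = 0 for the non-binding constraint.
From A_Bᵀ y = c: 2·y_dye + 2·y_loom time = 20; 6·y_dye + 2·y_loom time = 48.
This yields shadow prices y_dye = 7, y_loom time = 3.
Shadow price of loom time = 3.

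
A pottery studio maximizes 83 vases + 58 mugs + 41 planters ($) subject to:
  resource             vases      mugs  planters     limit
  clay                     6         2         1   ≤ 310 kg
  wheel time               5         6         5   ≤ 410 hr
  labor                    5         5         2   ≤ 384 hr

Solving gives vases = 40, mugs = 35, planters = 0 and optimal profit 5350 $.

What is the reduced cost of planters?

-2

At the optimum: clay uses 310 of 310 (binding); wheel time uses 410 of 410 (binding); labor uses 375 of 384 (slack = 9).
Since labor is not tight, its dual is 0.
The binding rows give the dual system: 6·y_clay + 5·y_wheel time = 83 and 2·y_clay + 6·y_wheel time = 58.
Solving: y_clay = 8, y_wheel time = 7.
Reduced cost of planters: c₃ − yᵀa₃ = 41 − (8·1 + 7·5) = 41 − 43 = -2.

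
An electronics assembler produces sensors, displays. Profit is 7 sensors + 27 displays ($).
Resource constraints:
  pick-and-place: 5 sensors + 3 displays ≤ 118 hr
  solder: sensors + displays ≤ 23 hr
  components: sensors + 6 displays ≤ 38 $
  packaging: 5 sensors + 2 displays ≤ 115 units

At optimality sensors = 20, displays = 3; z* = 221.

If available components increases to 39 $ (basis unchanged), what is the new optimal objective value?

At the optimum: pick-and-place uses 109 of 118 (slack = 9); solder uses 23 of 23 (binding); components uses 38 of 38 (binding); packaging uses 106 of 115 (slack = 9).
Since pick-and-place, packaging are not tight, their duals are 0.
The binding rows give the dual system: 1·y_solder + 1·y_components = 7 and 1·y_solder + 6·y_components = 27.
This yields shadow prices y_solder = 3, y_components = 4.
Δz = y_components·Δb = 4 × (1) = 4, so new z* = 221 + 4 = 225.

225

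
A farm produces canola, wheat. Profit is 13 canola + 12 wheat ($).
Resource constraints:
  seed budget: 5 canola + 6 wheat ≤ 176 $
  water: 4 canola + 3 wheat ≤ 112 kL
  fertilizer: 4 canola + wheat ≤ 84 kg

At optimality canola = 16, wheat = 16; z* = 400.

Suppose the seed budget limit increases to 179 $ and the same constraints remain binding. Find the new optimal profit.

403

Check each constraint at x*: seed budget 176/176 (tight); water 112/112 (tight); fertilizer 80/84 (slack 4).
Slack constraints have shadow price 0 (complementary slackness).
Dual feasibility on the basic columns requires 5·y_seed budget + 4·y_water = 13, 6·y_seed budget + 3·y_water = 12.
This yields shadow prices y_seed budget = 1, y_water = 2.
Δz = y_seed budget·Δb = 1 × (3) = 3, so new z* = 400 + 3 = 403.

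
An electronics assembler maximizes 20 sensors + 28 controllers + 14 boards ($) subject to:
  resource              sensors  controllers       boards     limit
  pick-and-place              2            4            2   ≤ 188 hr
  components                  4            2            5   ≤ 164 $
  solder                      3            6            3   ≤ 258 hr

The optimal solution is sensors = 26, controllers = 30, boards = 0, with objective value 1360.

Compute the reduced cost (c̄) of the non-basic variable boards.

Check each constraint at x*: pick-and-place 172/188 (slack 16); components 164/164 (tight); solder 258/258 (tight).
Since pick-and-place is not tight, its dual is 0.
From A_Bᵀ y = c: 4·y_components + 3·y_solder = 20; 2·y_components + 6·y_solder = 28.
This yields shadow prices y_components = 2, y_solder = 4.
Reduced cost of boards: c₃ − yᵀa₃ = 14 − (2·5 + 4·3) = 14 − 22 = -8.

-8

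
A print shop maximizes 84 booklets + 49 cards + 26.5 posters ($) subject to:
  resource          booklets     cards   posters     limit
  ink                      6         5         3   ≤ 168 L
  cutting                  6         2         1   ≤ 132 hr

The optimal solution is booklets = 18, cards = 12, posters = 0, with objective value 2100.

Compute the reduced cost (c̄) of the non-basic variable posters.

-1.5

At the optimum: ink uses 168 of 168 (binding); cutting uses 132 of 132 (binding).
Dual feasibility on the basic columns requires 6·y_ink + 6·y_cutting = 84, 5·y_ink + 2·y_cutting = 49.
This yields shadow prices y_ink = 7, y_cutting = 7.
Reduced cost of posters: c₃ − yᵀa₃ = 26.5 − (7·3 + 7·1) = 26.5 − 28 = -1.5.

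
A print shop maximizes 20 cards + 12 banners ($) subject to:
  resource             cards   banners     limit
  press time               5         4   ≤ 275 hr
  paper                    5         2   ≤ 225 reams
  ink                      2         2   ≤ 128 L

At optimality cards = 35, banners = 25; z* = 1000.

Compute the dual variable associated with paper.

At the optimum: press time uses 275 of 275 (binding); paper uses 225 of 225 (binding); ink uses 120 of 128 (slack = 8).
Slack constraints have shadow price 0 (complementary slackness).
From A_Bᵀ y = c: 5·y_press time + 5·y_paper = 20; 4·y_press time + 2·y_paper = 12.
This yields shadow prices y_press time = 2, y_paper = 2.
Shadow price of paper = 2.

2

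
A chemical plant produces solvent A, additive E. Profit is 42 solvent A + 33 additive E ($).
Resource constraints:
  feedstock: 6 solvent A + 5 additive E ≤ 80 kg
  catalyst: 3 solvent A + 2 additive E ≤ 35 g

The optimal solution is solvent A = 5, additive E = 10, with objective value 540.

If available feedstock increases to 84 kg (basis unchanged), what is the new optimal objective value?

Check each constraint at x*: feedstock 80/80 (tight); catalyst 35/35 (tight).
From A_Bᵀ y = c: 6·y_feedstock + 3·y_catalyst = 42; 5·y_feedstock + 2·y_catalyst = 33.
→ y_feedstock = 5 and y_catalyst = 4.
Δz = y_feedstock·Δb = 5 × (4) = 20, so new z* = 540 + 20 = 560.

560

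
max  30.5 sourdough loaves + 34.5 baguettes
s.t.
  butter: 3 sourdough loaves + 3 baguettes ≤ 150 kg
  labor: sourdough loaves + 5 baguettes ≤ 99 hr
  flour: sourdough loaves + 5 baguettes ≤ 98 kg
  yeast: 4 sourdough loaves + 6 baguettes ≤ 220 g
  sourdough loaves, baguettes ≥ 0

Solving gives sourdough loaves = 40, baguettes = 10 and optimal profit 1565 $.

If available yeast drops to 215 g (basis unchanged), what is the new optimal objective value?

Binding: butter and yeast. Non-binding: labor (9 unused), flour (8 unused).
Slack constraints have shadow price 0 (complementary slackness).
From A_Bᵀ y = c: 3·y_butter + 4·y_yeast = 30.5; 3·y_butter + 6·y_yeast = 34.5.
This yields shadow prices y_butter = 7.5, y_yeast = 2.
Δz = y_yeast·Δb = 2 × (-5) = -10, so new z* = 1565 − 10 = 1555.

1555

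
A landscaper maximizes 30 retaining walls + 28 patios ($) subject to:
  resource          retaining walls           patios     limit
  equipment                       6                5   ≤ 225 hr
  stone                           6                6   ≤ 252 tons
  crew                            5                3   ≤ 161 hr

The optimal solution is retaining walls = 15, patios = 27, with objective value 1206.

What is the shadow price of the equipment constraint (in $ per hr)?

Binding: equipment and stone. Non-binding: crew (5 unused).
Since crew is not tight, its dual is 0.
From A_Bᵀ y = c: 6·y_equipment + 6·y_stone = 30; 5·y_equipment + 6·y_stone = 28.
This yields shadow prices y_equipment = 2, y_stone = 3.
Shadow price of equipment = 2.

2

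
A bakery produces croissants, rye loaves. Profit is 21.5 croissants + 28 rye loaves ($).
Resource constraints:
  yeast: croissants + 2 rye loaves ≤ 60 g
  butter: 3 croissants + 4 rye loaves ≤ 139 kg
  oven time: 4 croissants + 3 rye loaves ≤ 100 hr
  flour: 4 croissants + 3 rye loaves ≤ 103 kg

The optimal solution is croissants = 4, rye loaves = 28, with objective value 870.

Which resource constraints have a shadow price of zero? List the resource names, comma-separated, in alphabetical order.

butter, flour

yeast: 60/60 (binding)
butter: 124/139 (slack 15)
oven time: 100/100 (binding)
flour: 100/103 (slack 3)
By complementary slackness, a constraint with positive slack has shadow price 0 → butter, flour.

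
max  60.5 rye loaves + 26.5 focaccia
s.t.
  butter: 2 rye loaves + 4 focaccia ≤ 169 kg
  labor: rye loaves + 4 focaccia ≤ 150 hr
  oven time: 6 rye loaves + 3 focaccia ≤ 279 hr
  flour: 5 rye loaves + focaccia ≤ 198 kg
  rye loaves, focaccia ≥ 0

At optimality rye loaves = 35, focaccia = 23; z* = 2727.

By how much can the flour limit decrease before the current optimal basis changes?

3.5

Binding constraints: oven time, flour. The basis is B = [[6,3],[5,1]] with det -9.
Per unit decrease in flour, x* moves by d = (-0.3333, 0.6667).
The basis stays optimal until butter becomes binding; allowable decrease = 3.5 kg.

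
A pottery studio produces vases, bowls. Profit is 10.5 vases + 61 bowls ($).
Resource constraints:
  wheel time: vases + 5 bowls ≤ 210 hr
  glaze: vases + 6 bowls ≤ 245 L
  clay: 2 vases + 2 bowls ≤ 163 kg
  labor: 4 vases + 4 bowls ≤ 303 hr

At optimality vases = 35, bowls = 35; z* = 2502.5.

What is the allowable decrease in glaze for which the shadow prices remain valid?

1.4375

Binding constraints: wheel time, glaze. The basis is B = [[1,5],[1,6]] with det 1.
Per unit decrease in glaze, x* moves by d = (5, -1).
The basis stays optimal until labor becomes binding; allowable decrease = 1.4375 L.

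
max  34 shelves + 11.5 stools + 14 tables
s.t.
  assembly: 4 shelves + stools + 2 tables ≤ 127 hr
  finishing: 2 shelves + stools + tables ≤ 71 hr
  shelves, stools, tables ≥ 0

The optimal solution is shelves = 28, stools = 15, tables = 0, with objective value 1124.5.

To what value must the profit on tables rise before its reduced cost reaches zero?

17

Both assembly and finishing are binding at x*.
From A_Bᵀ y = c: 4·y_assembly + 2·y_finishing = 34; 1·y_assembly + 1·y_finishing = 11.5.
This yields shadow prices y_assembly = 5.5, y_finishing = 6.
tables enters the basis when its profit ≥ yᵀa₃ = 5.5·2 + 6·1 = 17.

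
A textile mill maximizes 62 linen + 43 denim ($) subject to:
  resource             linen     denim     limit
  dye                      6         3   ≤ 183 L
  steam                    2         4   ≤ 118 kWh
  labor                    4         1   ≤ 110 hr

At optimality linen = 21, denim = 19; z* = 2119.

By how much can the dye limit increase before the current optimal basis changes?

Binding constraints: dye, steam. The basis is B = [[6,3],[2,4]] with det 18.
Per unit increase in dye, x* moves by d = (0.2222, -0.1111).
The basis stays optimal until labor becomes binding; allowable increase = 9 L.

9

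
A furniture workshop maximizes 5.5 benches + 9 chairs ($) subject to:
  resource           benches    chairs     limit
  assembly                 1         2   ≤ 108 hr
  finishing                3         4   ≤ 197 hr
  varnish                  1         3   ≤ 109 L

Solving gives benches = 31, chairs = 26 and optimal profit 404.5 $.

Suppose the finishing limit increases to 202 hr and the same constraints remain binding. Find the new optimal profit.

Check each constraint at x*: assembly 83/108 (slack 25); finishing 197/197 (tight); varnish 109/109 (tight).
By complementary slackness, y = 0 for the non-binding constraint.
From A_Bᵀ y = c: 3·y_finishing + 1·y_varnish = 5.5; 4·y_finishing + 3·y_varnish = 9.
→ y_finishing = 1.5 and y_varnish = 1.
Δz = y_finishing·Δb = 1.5 × (5) = 7.5, so new z* = 404.5 + 7.5 = 412.

412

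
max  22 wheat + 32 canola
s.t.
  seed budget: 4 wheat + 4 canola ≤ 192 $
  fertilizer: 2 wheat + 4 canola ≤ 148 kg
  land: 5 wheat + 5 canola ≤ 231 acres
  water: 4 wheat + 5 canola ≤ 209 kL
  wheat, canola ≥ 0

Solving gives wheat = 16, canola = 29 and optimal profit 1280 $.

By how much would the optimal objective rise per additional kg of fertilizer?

3

Check each constraint at x*: seed budget 180/192 (slack 12); fertilizer 148/148 (tight); land 225/231 (slack 6); water 209/209 (tight).
By complementary slackness, y = 0 for the non-binding constraints.
The binding rows give the dual system: 2·y_fertilizer + 4·y_water = 22 and 4·y_fertilizer + 5·y_water = 32.
Solving: y_fertilizer = 3, y_water = 4.
Shadow price of fertilizer = 3.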